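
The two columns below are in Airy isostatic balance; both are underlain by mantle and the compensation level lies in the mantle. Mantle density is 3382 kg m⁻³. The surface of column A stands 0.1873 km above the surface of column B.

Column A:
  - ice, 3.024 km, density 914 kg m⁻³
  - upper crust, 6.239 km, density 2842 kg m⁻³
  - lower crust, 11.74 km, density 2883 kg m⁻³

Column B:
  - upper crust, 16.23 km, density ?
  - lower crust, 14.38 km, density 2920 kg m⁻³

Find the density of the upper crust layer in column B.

2800 kg m⁻³

Take the compensation level at the base of the deeper column (depth z_c below the surface of column A) and equate Σ ρ_i t_i down to z_c; mantle fills any gap and the z_c terms cancel.
Column A: 3.024×914 + 6.239×2842 + 11.74×2883 + (z_c − 21.003)×3382
Column B: 0.1873×0 + 16.23×ρ + 14.38×2920 + (z_c − 0.1873 − 30.61)×3382
The z_c×3382 term appears on both sides and cancels. Collect the known terms of each column as K = Σ(ρt)_known − 3382 × (depth of known layers): K_A = 54341.594 − 3382×21.003 = −16690.552; K_B = 41989.6 − 3382×(0.1873 + 30.61) = −62166.8686.
Balance: K_A = K_B + 16.23×ρ, so ρ = (K_A − K_B)/16.23 = 45476.3/16.23 = 2800 kg m⁻³.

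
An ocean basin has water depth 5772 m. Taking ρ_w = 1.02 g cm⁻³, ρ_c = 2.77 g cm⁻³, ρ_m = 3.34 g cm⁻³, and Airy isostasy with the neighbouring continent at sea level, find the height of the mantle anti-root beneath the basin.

17700 m

By Archimedes' principle applied to the lithosphere: replacing crust with seawater at the top is compensated by replacing crust with mantle at the base: d (ρ_c − ρ_w) = a (ρ_m − ρ_c).
a = d (ρ_c − ρ_w)/(ρ_m − ρ_c) = 5772 m × 1.75/0.57 = 17700 m.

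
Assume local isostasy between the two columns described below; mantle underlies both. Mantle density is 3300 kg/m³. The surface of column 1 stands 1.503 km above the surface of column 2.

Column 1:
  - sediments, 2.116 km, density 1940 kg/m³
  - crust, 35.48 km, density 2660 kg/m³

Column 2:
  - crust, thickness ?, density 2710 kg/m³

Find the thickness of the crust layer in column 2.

Take the compensation level at the base of the deeper column (depth z_c below the surface of column 1) and equate Σ ρ_i t_i down to z_c; mantle fills any gap and the z_c terms cancel.
Column 1: 2.116×1940 + 35.48×2660 + (z_c − 37.596)×3300
Column 2: 1.503×0 + x×2710 + (z_c − 1.503 − 0 − x)×3300
The z_c×3300 term appears on both sides and cancels. Collect the known terms of each column as K = Σ(ρt)_known − 3300 × (depth of known layers): K_1 = 98481.84 − 3300×37.596 = −25584.96; K_2 = 0 − 3300×(1.503 + 0) = −4959.9.
Balance: K_1 = K_2 − x×(3300 − 2710), so x = (K_2 − K_1)/(3300 − 2710) = 20625.1/590 = 35 km.

35 km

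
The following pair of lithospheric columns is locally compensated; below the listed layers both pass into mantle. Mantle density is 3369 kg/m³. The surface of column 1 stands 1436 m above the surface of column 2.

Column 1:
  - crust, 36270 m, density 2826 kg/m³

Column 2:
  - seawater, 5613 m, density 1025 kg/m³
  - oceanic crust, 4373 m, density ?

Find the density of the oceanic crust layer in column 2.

Take the compensation level at the base of the deeper column (depth z_c below the surface of column 1) and equate Σ ρ_i t_i down to z_c; mantle fills any gap and the z_c terms cancel.
Column 1: 36270×2826 + (z_c − 36270)×3369
Column 2: 1436×0 + 5613×1025 + 4373×ρ + (z_c − 1436 − 9986)×3369
The z_c×3369 term appears on both sides and cancels. Collect the known terms of each column as K = Σ(ρt)_known − 3369 × (depth of known layers): K_1 = 102499020 − 3369×36270 = −19694610; K_2 = 5753325 − 3369×(1436 + 9986) = −32727393.
Balance: K_1 = K_2 + 4373×ρ, so ρ = (K_1 − K_2)/4373 = 13032800/4373 = 2980 kg/m³.

2980 kg/m³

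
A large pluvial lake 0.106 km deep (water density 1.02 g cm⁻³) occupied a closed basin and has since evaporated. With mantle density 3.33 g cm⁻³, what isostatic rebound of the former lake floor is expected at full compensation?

u = d ρ_w/ρ_m = 0.106 km × 1.02/3.33 = 0.0325 km.

0.0325 km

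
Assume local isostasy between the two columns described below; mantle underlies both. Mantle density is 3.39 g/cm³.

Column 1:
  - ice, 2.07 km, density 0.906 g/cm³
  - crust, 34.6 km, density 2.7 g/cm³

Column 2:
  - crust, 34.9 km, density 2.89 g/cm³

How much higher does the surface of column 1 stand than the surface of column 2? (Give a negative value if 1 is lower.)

For any compensation level in the mantle, the mantle terms cancel and isostasy reduces to e = (Σt_1 − Σt_2) − (Σ(ρt)_1 − Σ(ρt)_2) / ρ_m.
Σt_1 = 36.67 km; Σt_2 = 34.9 km; Σ(ρt)_1 = 95.29542; Σ(ρt)_2 = 100.861 (in km·g/cm³).
e = (36.67 − 34.9) − (95.29542 − 100.861) / 3.39 = 3.41 km.

3.41 km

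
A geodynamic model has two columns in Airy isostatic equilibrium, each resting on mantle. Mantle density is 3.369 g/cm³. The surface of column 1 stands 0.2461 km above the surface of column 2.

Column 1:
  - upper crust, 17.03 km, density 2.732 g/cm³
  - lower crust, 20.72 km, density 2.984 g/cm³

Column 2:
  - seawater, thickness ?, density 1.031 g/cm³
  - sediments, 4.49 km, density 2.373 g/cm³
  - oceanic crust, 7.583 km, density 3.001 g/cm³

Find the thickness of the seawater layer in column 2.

Take the compensation level at the base of the deeper column (depth z_c below the surface of column 1) and equate Σ ρ_i t_i down to z_c; mantle fills any gap and the z_c terms cancel.
Column 1: 17.03×2.732 + 20.72×2.984 + (z_c − 37.75)×3.369
Column 2: 0.2461×0 + x×1.031 + 4.49×2.373 + 7.583×3.001 + (z_c − 0.2461 − 12.073 − x)×3.369
The z_c×3.369 term appears on both sides and cancels. Collect the known terms of each column as K = Σ(ρt)_known − 3.369 × (depth of known layers): K_1 = 108.35444 − 3.369×37.75 = −18.82531; K_2 = 33.411353 − 3.369×(0.2461 + 12.073) = −8.0916949.
Balance: K_1 = K_2 − x×(3.369 − 1.031), so x = (K_2 − K_1)/(3.369 − 1.031) = 10.7336/2.338 = 4.59 km.

4.59 km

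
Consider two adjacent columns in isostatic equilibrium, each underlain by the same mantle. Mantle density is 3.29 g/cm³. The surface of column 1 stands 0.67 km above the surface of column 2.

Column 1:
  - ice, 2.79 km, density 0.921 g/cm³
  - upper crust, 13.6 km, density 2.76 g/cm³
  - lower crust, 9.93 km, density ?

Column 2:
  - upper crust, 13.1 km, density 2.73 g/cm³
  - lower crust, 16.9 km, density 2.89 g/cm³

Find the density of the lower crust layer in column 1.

3.04 g/cm³

Take the compensation level at the base of the deeper column (depth z_c below the surface of column 1) and equate Σ ρ_i t_i down to z_c; mantle fills any gap and the z_c terms cancel.
Column 1: 2.79×0.921 + 13.6×2.76 + 9.93×ρ + (z_c − 26.32)×3.29
Column 2: 0.67×0 + 13.1×2.73 + 16.9×2.89 + (z_c − 0.67 − 30)×3.29
The z_c×3.29 term appears on both sides and cancels. Collect the known terms of each column as K = Σ(ρt)_known − 3.29 × (depth of known layers): K_1 = 40.10559 − 3.29×26.32 = −46.48721; K_2 = 84.604 − 3.29×(0.67 + 30) = −16.3003.
Balance: K_1 + 9.93×ρ = K_2, so ρ = (K_2 − K_1)/9.93 = 30.1869/9.93 = 3.04 g/cm³.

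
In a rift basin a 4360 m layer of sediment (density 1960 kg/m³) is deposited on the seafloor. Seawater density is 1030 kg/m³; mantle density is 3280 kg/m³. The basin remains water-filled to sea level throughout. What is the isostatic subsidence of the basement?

Submarine loading: the sediment displaces seawater, and the subsidence is in turn flooded, so s (ρ_m − ρ_w) = t (ρ_sed − ρ_w).
s = 4360 m × (1960 − 1030) / (3280 − 1030) = 1800 m.

1800 m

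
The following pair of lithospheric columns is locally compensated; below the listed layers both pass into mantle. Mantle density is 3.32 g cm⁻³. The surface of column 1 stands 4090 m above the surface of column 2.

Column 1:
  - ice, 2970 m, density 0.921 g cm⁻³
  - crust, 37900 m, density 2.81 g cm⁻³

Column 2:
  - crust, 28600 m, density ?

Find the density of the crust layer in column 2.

2.87 g cm⁻³

Take the compensation level at the base of the deeper column (depth z_c below the surface of column 1) and equate Σ ρ_i t_i down to z_c; mantle fills any gap and the z_c terms cancel.
Column 1: 2970×0.921 + 37900×2.81 + (z_c − 40870)×3.32
Column 2: 4090×0 + 28600×ρ + (z_c − 4090 − 28600)×3.32
The z_c×3.32 term appears on both sides and cancels. Collect the known terms of each column as K = Σ(ρt)_known − 3.32 × (depth of known layers): K_1 = 109234.37 − 3.32×40870 = −26454.03; K_2 = 0 − 3.32×(4090 + 28600) = −108530.8.
Balance: K_1 = K_2 + 28600×ρ, so ρ = (K_1 − K_2)/28600 = 82076.8/28600 = 2.87 g cm⁻³.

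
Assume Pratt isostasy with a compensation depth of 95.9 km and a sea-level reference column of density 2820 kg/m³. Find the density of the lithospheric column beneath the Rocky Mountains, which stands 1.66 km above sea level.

Pratt balance: ρ_ref D = ρ (D + h).
ρ = ρ_ref D/(D + h) = 2820 × 95.9 km/(95.9 km + 1.66 km) = 2770 kg/m³.

2770 kg/m³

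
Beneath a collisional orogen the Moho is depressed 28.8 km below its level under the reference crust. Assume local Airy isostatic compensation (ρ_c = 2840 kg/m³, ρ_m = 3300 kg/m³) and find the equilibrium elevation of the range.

Isostatic balance requires: ρ_c h = (ρ_m − ρ_c) r.
h = r (ρ_m − ρ_c) / ρ_c = 28.8 km × (3300 − 2840) / 2840 = 4.66 km.

4.66 km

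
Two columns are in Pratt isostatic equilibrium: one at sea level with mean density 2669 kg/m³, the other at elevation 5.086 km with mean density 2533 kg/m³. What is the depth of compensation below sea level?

ρ_ref D = ρ (D + h) → D (ρ_ref − ρ) = ρ h.
D = ρ h/(ρ_ref − ρ) = 2533 × 5.086 km/(2669 − 2533) = 94.7 km.

94.7 km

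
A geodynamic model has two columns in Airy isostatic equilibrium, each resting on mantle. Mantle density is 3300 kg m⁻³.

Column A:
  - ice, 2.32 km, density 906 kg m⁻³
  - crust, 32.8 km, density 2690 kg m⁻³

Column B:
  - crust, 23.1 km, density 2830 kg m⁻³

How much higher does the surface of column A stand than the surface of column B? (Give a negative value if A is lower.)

For any compensation level in the mantle, the mantle terms cancel and isostasy reduces to e = (Σt_A − Σt_B) − (Σ(ρt)_A − Σ(ρt)_B) / ρ_m.
Σt_A = 35.12 km; Σt_B = 23.1 km; Σ(ρt)_A = 90333.92; Σ(ρt)_B = 65373 (in km·kg m⁻³).
e = (35.12 − 23.1) − (90333.92 − 65373) / 3300 = 4.46 km.

4.46 km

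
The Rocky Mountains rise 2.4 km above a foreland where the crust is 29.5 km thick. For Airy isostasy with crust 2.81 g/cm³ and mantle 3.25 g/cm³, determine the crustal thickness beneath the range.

Root depth r = h ρ_c / (ρ_m − ρ_c) = 2.4 km × 2.81 / 0.44 = 15.33 km.
Total thickness = T + h + r = 29.5 km + 2.4 km + 15.33 km = 47.2 km.

47.2 km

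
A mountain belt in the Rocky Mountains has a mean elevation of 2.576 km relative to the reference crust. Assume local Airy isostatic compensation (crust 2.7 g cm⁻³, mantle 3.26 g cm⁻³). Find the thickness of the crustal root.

12.4 km

By Archimedes' principle applied to the lithosphere: the weight of the topography is balanced by the buoyancy of the root, ρ_c h = (ρ_m − ρ_c) r.
r = h · ρ_c / (ρ_m − ρ_c) = 2.576 km × 2.7 / (3.26 − 2.7) = 12.4 km.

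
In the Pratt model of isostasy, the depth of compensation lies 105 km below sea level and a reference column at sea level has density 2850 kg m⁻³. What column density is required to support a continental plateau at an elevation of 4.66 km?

Pratt balance: ρ_ref D = ρ (D + h).
ρ = ρ_ref D/(D + h) = 2850 × 105 km/(105 km + 4.66 km) = 2730 kg m⁻³.

2730 kg m⁻³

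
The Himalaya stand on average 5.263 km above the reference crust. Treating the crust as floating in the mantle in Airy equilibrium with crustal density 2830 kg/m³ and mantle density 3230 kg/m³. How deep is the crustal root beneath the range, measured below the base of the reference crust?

37.2 km

Balancing pressure at the compensation depth: the weight of the topography is balanced by the buoyancy of the root, ρ_c h = (ρ_m − ρ_c) r.
r = h · ρ_c / (ρ_m − ρ_c) = 5.263 km × 2830 / (3230 − 2830) = 37.2 km.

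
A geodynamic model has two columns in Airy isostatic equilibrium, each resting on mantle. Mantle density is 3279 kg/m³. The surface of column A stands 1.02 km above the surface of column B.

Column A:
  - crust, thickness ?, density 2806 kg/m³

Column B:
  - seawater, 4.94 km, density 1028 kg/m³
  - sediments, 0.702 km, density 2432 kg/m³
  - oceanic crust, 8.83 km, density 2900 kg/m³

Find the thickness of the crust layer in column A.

Take the compensation level at the base of the deeper column (depth z_c below the surface of column A) and equate Σ ρ_i t_i down to z_c; mantle fills any gap and the z_c terms cancel.
Column A: x×2806 + (z_c − 0 − x)×3279
Column B: 1.02×0 + 4.94×1028 + 0.702×2432 + 8.83×2900 + (z_c − 1.02 − 14.472)×3279
The z_c×3279 term appears on both sides and cancels. Collect the known terms of each column as K = Σ(ρt)_known − 3279 × (depth of known layers): K_A = 0 − 3279×0 = 0; K_B = 32392.584 − 3279×(1.02 + 14.472) = −18405.684.
Balance: K_A − x×(3279 − 2806) = K_B, so x = (K_A − K_B)/(3279 − 2806) = 18405.7/473 = 38.9 km.

38.9 km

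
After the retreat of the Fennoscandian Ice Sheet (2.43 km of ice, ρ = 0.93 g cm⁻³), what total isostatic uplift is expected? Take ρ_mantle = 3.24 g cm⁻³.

Removing the load lets mantle flow back in; uplift u satisfies ρ_ice t = ρ_m u.
u = t ρ_ice/ρ_m = 2.43 km × 0.93/3.24 = 0.698 km.

0.698 km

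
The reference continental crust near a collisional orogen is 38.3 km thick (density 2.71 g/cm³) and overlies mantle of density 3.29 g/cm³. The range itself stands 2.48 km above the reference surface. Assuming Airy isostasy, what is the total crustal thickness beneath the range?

52.4 km

Root depth r = h ρ_c / (ρ_m − ρ_c) = 2.48 km × 2.71 / 0.58 = 11.59 km.
Total thickness = T + h + r = 38.3 km + 2.48 km + 11.59 km = 52.4 km.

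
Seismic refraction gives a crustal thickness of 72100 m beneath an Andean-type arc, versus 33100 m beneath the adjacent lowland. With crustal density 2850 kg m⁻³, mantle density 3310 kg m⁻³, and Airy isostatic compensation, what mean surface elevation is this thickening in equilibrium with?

Excess crust Δ = 72100 m − 33100 m = 39000 m, split between elevation h and root r with h + r = Δ.
Airy balance ρ_c h = (ρ_m − ρ_c) r gives r = h ρ_c/(ρ_m − ρ_c), so h (1 + ρ_c/(ρ_m − ρ_c)) = Δ, i.e. h = Δ (ρ_m − ρ_c)/ρ_m.
h = 39000 m × 460/3310 = 5420 m.

5420 m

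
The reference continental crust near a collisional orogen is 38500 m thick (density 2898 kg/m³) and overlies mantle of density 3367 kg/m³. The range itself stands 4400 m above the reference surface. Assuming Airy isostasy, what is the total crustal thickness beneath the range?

Root depth r = h ρ_c / (ρ_m − ρ_c) = 4400 m × 2898 / 469 = 27190 m.
Total thickness = T + h + r = 38500 m + 4400 m + 27190 m = 70100 m.

70100 m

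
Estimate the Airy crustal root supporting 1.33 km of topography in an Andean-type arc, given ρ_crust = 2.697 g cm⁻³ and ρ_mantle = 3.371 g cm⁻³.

In Airy isostatic equilibrium: the weight of the topography is balanced by the buoyancy of the root, ρ_c h = (ρ_m − ρ_c) r.
r = h · ρ_c / (ρ_m − ρ_c) = 1.33 km × 2.697 / (3.371 − 2.697) = 5.32 km.

5.32 km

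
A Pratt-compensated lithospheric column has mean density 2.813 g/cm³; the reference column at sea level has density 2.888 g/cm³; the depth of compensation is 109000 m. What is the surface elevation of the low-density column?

ρ_ref D = ρ (D + h) → h = D (ρ_ref − ρ)/ρ.
h = 109000 m × (2.888 − 2.813)/2.813 = 2910 m.

2910 m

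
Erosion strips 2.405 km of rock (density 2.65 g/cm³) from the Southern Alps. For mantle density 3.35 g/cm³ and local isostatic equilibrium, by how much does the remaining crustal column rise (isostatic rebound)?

Unloading: uplift u = e ρ_c/ρ_m = 2.405 km × 2.65/3.35 = 1.9 km.

1.9 km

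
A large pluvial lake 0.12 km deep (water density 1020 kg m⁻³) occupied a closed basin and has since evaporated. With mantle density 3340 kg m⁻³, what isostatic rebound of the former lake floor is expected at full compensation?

0.0366 km

u = d ρ_w/ρ_m = 0.12 km × 1020/3340 = 0.0366 km.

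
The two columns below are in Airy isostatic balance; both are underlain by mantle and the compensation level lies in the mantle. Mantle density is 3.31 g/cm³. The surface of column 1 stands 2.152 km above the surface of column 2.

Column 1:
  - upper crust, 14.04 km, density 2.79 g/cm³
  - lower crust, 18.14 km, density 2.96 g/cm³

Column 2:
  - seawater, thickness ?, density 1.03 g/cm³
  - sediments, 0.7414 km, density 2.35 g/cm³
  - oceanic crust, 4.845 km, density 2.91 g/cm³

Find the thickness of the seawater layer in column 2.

1.7 km

Take the compensation level at the base of the deeper column (depth z_c below the surface of column 1) and equate Σ ρ_i t_i down to z_c; mantle fills any gap and the z_c terms cancel.
Column 1: 14.04×2.79 + 18.14×2.96 + (z_c − 32.18)×3.31
Column 2: 2.152×0 + x×1.03 + 0.7414×2.35 + 4.845×2.91 + (z_c − 2.152 − 5.5864 − x)×3.31
The z_c×3.31 term appears on both sides and cancels. Collect the known terms of each column as K = Σ(ρt)_known − 3.31 × (depth of known layers): K_1 = 92.866 − 3.31×32.18 = −13.6498; K_2 = 15.84124 − 3.31×(2.152 + 5.5864) = −9.772864.
Balance: K_1 = K_2 − x×(3.31 − 1.03), so x = (K_2 − K_1)/(3.31 − 1.03) = 3.87694/2.28 = 1.7 km.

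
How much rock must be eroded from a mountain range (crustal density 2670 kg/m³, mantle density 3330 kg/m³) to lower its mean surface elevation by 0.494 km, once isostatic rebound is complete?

Net drop Δ = e − u = e − e ρ_c/ρ_m = e (ρ_m − ρ_c)/ρ_m.
e = Δ ρ_m/(ρ_m − ρ_c) = 0.494 km × 3330/660 = 2.49 km.

2.49 km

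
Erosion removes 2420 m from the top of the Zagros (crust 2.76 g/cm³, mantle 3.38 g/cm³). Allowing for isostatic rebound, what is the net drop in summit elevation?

444 m

Rebound u = e ρ_c/ρ_m = 2420 m × 2.76/3.38 = 1976 m.
Net surface drop = e − u = 2420 m − 1976 m = e (ρ_m − ρ_c)/ρ_m = 444 m.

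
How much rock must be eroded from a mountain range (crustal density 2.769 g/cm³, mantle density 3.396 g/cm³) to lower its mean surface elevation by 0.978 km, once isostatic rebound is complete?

5.3 km

Net drop Δ = e − u = e − e ρ_c/ρ_m = e (ρ_m − ρ_c)/ρ_m.
e = Δ ρ_m/(ρ_m − ρ_c) = 0.978 km × 3.396/0.627 = 5.3 km.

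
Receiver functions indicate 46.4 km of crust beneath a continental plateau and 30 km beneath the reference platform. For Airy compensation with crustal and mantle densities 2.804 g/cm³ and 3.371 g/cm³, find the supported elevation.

Excess crust Δ = 46.4 km − 30 km = 16.4 km, split between elevation h and root r with h + r = Δ.
Airy balance ρ_c h = (ρ_m − ρ_c) r gives r = h ρ_c/(ρ_m − ρ_c), so h (1 + ρ_c/(ρ_m − ρ_c)) = Δ, i.e. h = Δ (ρ_m − ρ_c)/ρ_m.
h = 16.4 km × 0.567/3.371 = 2.76 km.

2.76 km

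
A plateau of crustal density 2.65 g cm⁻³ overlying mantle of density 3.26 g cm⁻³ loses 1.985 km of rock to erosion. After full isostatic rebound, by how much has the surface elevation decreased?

Rebound u = e ρ_c/ρ_m = 1.985 km × 2.65/3.26 = 1.614 km.
Net surface drop = e − u = 1.985 km − 1.614 km = e (ρ_m − ρ_c)/ρ_m = 0.371 km.

0.371 km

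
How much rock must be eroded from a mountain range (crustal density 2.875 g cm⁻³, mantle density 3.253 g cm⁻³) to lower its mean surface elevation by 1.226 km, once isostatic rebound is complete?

10.6 km

Net drop Δ = e − u = e − e ρ_c/ρ_m = e (ρ_m − ρ_c)/ρ_m.
e = Δ ρ_m/(ρ_m − ρ_c) = 1.226 km × 3.253/0.378 = 10.6 km.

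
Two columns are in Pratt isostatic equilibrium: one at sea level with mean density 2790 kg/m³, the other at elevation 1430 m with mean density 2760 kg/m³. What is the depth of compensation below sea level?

132000 m

ρ_ref D = ρ (D + h) → D (ρ_ref − ρ) = ρ h.
D = ρ h/(ρ_ref − ρ) = 2760 × 1430 m/(2790 − 2760) = 132000 m.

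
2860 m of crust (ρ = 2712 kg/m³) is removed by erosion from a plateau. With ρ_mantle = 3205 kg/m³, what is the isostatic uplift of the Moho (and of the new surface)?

2420 m

Unloading: uplift u = e ρ_c/ρ_m = 2860 m × 2712/3205 = 2420 m.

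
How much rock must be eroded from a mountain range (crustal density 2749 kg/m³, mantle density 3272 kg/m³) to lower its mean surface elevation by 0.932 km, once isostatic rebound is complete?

Net drop Δ = e − u = e − e ρ_c/ρ_m = e (ρ_m − ρ_c)/ρ_m.
e = Δ ρ_m/(ρ_m − ρ_c) = 0.932 km × 3272/523 = 5.83 km.

5.83 km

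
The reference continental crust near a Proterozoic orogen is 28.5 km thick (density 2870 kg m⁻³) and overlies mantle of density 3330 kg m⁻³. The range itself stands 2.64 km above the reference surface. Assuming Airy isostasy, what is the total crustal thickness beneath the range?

Root depth r = h ρ_c / (ρ_m − ρ_c) = 2.64 km × 2870 / 460 = 16.47 km.
Total thickness = T + h + r = 28.5 km + 2.64 km + 16.47 km = 47.6 km.

47.6 km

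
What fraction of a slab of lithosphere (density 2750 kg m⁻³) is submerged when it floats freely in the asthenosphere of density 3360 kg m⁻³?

Submerged fraction = ρ_obj/ρ_fluid = 2750/3360 = 81.8%.

81.8%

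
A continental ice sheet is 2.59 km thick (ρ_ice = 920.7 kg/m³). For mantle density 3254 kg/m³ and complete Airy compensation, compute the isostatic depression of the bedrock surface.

Equating mass per unit area of the two columns: the ice load ρ_ice t is balanced by mantle displaced below, ρ_m s.
s = t ρ_ice / ρ_m = 2.59 km × 920.7/3254 = 0.733 km.

0.733 km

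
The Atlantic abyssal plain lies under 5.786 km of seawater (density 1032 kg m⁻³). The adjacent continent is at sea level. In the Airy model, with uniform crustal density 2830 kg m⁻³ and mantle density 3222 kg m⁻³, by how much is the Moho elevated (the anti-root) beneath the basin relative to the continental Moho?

26.5 km

Balancing pressure at the compensation depth: replacing crust with seawater at the top is compensated by replacing crust with mantle at the base: d (ρ_c − ρ_w) = a (ρ_m − ρ_c).
a = d (ρ_c − ρ_w)/(ρ_m − ρ_c) = 5.786 km × 1798/392 = 26.5 km.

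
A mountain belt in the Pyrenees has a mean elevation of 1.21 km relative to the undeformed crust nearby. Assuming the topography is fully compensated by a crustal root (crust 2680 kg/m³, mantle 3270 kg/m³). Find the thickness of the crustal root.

5.5 km

Equating mass per unit area of the two columns: the weight of the topography is balanced by the buoyancy of the root, ρ_c h = (ρ_m − ρ_c) r.
r = h · ρ_c / (ρ_m − ρ_c) = 1.21 km × 2680 / (3270 − 2680) = 5.5 km.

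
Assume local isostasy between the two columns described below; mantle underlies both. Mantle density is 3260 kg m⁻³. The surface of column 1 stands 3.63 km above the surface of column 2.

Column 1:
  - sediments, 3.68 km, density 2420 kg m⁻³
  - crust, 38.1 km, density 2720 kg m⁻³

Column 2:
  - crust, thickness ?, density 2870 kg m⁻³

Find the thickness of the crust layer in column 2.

30.3 km

Take the compensation level at the base of the deeper column (depth z_c below the surface of column 1) and equate Σ ρ_i t_i down to z_c; mantle fills any gap and the z_c terms cancel.
Column 1: 3.68×2420 + 38.1×2720 + (z_c − 41.78)×3260
Column 2: 3.63×0 + x×2870 + (z_c − 3.63 − 0 − x)×3260
The z_c×3260 term appears on both sides and cancels. Collect the known terms of each column as K = Σ(ρt)_known − 3260 × (depth of known layers): K_1 = 112537.6 − 3260×41.78 = −23665.2; K_2 = 0 − 3260×(3.63 + 0) = −11833.8.
Balance: K_1 = K_2 − x×(3260 − 2870), so x = (K_2 − K_1)/(3260 − 2870) = 11831.4/390 = 30.3 km.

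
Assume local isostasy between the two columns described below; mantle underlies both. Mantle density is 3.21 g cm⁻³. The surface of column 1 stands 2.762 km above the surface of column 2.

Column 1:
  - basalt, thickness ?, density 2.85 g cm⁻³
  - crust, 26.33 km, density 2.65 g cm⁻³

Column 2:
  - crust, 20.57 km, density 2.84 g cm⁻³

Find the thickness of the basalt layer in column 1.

Take the compensation level at the base of the deeper column (depth z_c below the surface of column 1) and equate Σ ρ_i t_i down to z_c; mantle fills any gap and the z_c terms cancel.
Column 1: x×2.85 + 26.33×2.65 + (z_c − 26.33 − x)×3.21
Column 2: 2.762×0 + 20.57×2.84 + (z_c − 2.762 − 20.57)×3.21
The z_c×3.21 term appears on both sides and cancels. Collect the known terms of each column as K = Σ(ρt)_known − 3.21 × (depth of known layers): K_1 = 69.7745 − 3.21×26.33 = −14.7448; K_2 = 58.4188 − 3.21×(2.762 + 20.57) = −16.47692.
Balance: K_1 − x×(3.21 − 2.85) = K_2, so x = (K_1 − K_2)/(3.21 − 2.85) = 1.73212/0.36 = 4.81 km.

4.81 km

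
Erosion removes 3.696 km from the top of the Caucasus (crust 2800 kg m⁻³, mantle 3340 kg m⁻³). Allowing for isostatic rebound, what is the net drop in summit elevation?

0.598 km

Rebound u = e ρ_c/ρ_m = 3.696 km × 2800/3340 = 3.098 km.
Net surface drop = e − u = 3.696 km − 3.098 km = e (ρ_m − ρ_c)/ρ_m = 0.598 km.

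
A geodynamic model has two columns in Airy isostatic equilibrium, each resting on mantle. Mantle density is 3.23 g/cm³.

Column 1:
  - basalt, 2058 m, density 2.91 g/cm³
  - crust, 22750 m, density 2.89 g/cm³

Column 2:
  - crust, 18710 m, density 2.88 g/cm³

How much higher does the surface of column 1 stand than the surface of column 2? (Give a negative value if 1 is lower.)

For any compensation level in the mantle, the mantle terms cancel and isostasy reduces to e = (Σt_1 − Σt_2) − (Σ(ρt)_1 − Σ(ρt)_2) / ρ_m.
Σt_1 = 24808 m; Σt_2 = 18710 m; Σ(ρt)_1 = 71736.28; Σ(ρt)_2 = 53884.8 (in m·g/cm³).
e = (24808 − 18710) − (71736.28 − 53884.8) / 3.23 = 571 m.

571 m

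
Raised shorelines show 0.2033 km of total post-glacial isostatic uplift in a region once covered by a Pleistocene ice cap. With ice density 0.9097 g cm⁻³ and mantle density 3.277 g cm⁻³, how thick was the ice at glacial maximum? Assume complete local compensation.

0.732 km

u = t ρ_ice/ρ_m → t = u ρ_m/ρ_ice = 0.2033 km × 3.277/0.9097 = 0.732 km.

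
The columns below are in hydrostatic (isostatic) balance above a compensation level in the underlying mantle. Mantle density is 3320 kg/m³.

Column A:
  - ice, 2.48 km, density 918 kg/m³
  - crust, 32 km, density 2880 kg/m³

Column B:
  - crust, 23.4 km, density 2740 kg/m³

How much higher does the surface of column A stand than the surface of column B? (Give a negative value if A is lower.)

1.95 km

For any compensation level in the mantle, the mantle terms cancel and isostasy reduces to e = (Σt_A − Σt_B) − (Σ(ρt)_A − Σ(ρt)_B) / ρ_m.
Σt_A = 34.48 km; Σt_B = 23.4 km; Σ(ρt)_A = 94436.64; Σ(ρt)_B = 64116 (in km·kg/m³).
e = (34.48 − 23.4) − (94436.64 − 64116) / 3320 = 1.95 km.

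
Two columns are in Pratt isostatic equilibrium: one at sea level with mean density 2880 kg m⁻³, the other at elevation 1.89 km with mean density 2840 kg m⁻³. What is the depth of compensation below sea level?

ρ_ref D = ρ (D + h) → D (ρ_ref − ρ) = ρ h.
D = ρ h/(ρ_ref − ρ) = 2840 × 1.89 km/(2880 − 2840) = 134 km.

134 km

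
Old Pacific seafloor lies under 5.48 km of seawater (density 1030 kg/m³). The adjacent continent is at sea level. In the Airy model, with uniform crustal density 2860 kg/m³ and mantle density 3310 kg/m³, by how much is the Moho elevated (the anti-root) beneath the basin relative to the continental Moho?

Isostatic balance requires: replacing crust with seawater at the top is compensated by replacing crust with mantle at the base: d (ρ_c − ρ_w) = a (ρ_m − ρ_c).
a = d (ρ_c − ρ_w)/(ρ_m − ρ_c) = 5.48 km × 1830/450 = 22.3 km.

22.3 km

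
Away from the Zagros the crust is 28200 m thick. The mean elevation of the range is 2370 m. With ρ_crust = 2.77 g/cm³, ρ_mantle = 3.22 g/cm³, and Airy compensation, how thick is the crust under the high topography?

45200 m

Root depth r = h ρ_c / (ρ_m − ρ_c) = 2370 m × 2.77 / 0.45 = 14590 m.
Total thickness = T + h + r = 28200 m + 2370 m + 14590 m = 45200 m.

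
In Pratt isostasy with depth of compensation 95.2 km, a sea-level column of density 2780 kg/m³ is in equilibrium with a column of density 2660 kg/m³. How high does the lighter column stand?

4.29 km

ρ_ref D = ρ (D + h) → h = D (ρ_ref − ρ)/ρ.
h = 95.2 km × (2780 − 2660)/2660 = 4.29 km.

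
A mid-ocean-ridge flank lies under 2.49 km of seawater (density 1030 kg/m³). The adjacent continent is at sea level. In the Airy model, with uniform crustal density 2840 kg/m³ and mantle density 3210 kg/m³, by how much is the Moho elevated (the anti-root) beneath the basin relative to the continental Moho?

12.2 km

In Airy isostatic equilibrium: replacing crust with seawater at the top is compensated by replacing crust with mantle at the base: d (ρ_c − ρ_w) = a (ρ_m − ρ_c).
a = d (ρ_c − ρ_w)/(ρ_m − ρ_c) = 2.49 km × 1810/370 = 12.2 km.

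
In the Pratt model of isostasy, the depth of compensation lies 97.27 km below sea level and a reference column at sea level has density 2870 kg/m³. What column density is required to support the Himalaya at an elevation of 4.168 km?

2750 kg/m³

Pratt balance: ρ_ref D = ρ (D + h).
ρ = ρ_ref D/(D + h) = 2870 × 97.27 km/(97.27 km + 4.168 km) = 2750 kg/m³.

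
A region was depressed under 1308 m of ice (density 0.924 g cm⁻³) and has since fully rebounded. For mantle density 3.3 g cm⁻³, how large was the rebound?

366 m

Removing the load lets mantle flow back in; uplift u satisfies ρ_ice t = ρ_m u.
u = t ρ_ice/ρ_m = 1308 m × 0.924/3.3 = 366 m.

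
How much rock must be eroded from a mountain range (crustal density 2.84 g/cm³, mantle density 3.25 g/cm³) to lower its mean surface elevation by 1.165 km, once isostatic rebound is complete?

9.23 km

Net drop Δ = e − u = e − e ρ_c/ρ_m = e (ρ_m − ρ_c)/ρ_m.
e = Δ ρ_m/(ρ_m − ρ_c) = 1.165 km × 3.25/0.41 = 9.23 km.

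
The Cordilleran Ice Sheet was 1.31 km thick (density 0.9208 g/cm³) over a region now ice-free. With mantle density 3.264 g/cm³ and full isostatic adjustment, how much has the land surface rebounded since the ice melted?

Removing the load lets mantle flow back in; uplift u satisfies ρ_ice t = ρ_m u.
u = t ρ_ice/ρ_m = 1.31 km × 0.9208/3.264 = 0.37 km.

0.37 km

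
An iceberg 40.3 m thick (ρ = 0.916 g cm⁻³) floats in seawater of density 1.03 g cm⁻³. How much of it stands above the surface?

Floating equilibrium: submerged depth d = t ρ_obj/ρ_fluid = 40.3 m × 0.916/1.03 = 35.84 m.
Freeboard = t − d = 40.3 m − 35.84 m = 4.46 m.

4.46 m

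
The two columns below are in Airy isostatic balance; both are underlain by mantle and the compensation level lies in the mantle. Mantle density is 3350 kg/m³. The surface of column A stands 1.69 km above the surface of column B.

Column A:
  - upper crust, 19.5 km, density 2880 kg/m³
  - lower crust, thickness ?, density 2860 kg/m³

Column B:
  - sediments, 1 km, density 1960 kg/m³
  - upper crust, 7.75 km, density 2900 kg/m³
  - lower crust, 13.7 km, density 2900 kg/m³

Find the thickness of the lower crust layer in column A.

Take the compensation level at the base of the deeper column (depth z_c below the surface of column A) and equate Σ ρ_i t_i down to z_c; mantle fills any gap and the z_c terms cancel.
Column A: 19.5×2880 + x×2860 + (z_c − 19.5 − x)×3350
Column B: 1.69×0 + 1×1960 + 7.75×2900 + 13.7×2900 + (z_c − 1.69 − 22.45)×3350
The z_c×3350 term appears on both sides and cancels. Collect the known terms of each column as K = Σ(ρt)_known − 3350 × (depth of known layers): K_A = 56160 − 3350×19.5 = −9165; K_B = 64165 − 3350×(1.69 + 22.45) = −16704.
Balance: K_A − x×(3350 − 2860) = K_B, so x = (K_A − K_B)/(3350 − 2860) = 7539/490 = 15.4 km.

15.4 km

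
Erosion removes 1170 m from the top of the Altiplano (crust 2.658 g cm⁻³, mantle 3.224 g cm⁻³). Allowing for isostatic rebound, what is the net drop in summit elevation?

205 m

Rebound u = e ρ_c/ρ_m = 1170 m × 2.658/3.224 = 964.6 m.
Net surface drop = e − u = 1170 m − 964.6 m = e (ρ_m − ρ_c)/ρ_m = 205 m.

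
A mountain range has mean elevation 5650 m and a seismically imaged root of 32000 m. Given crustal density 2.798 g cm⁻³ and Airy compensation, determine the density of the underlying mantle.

3.29 g cm⁻³

Airy balance: ρ_c h = (ρ_m − ρ_c) r → ρ_m = ρ_c (1 + h/r).
ρ_m = 2.798 × (1 + 5650 m/32000 m) = 3.29 g cm⁻³.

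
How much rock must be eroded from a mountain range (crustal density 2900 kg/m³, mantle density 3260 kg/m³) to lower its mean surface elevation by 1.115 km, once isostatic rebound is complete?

10.1 km

Net drop Δ = e − u = e − e ρ_c/ρ_m = e (ρ_m − ρ_c)/ρ_m.
e = Δ ρ_m/(ρ_m − ρ_c) = 1.115 km × 3260/360 = 10.1 km.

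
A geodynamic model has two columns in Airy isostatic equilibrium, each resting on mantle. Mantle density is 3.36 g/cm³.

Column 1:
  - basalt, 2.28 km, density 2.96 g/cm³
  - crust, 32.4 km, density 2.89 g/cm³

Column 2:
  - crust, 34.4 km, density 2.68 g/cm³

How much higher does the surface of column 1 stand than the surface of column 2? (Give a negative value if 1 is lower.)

−2.16 km

For any compensation level in the mantle, the mantle terms cancel and isostasy reduces to e = (Σt_1 − Σt_2) − (Σ(ρt)_1 − Σ(ρt)_2) / ρ_m.
Σt_1 = 34.68 km; Σt_2 = 34.4 km; Σ(ρt)_1 = 100.3848; Σ(ρt)_2 = 92.192 (in km·g/cm³).
e = (34.68 − 34.4) − (100.3848 − 92.192) / 3.36 = −2.16 km.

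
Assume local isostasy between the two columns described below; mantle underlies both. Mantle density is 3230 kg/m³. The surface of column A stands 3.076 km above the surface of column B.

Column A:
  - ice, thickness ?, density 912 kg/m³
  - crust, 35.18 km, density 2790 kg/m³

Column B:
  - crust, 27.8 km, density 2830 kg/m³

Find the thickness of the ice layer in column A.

2.41 km

Take the compensation level at the base of the deeper column (depth z_c below the surface of column A) and equate Σ ρ_i t_i down to z_c; mantle fills any gap and the z_c terms cancel.
Column A: x×912 + 35.18×2790 + (z_c − 35.18 − x)×3230
Column B: 3.076×0 + 27.8×2830 + (z_c − 3.076 − 27.8)×3230
The z_c×3230 term appears on both sides and cancels. Collect the known terms of each column as K = Σ(ρt)_known − 3230 × (depth of known layers): K_A = 98152.2 − 3230×35.18 = −15479.2; K_B = 78674 − 3230×(3.076 + 27.8) = −21055.48.
Balance: K_A − x×(3230 − 912) = K_B, so x = (K_A − K_B)/(3230 − 912) = 5576.28/2318 = 2.41 km.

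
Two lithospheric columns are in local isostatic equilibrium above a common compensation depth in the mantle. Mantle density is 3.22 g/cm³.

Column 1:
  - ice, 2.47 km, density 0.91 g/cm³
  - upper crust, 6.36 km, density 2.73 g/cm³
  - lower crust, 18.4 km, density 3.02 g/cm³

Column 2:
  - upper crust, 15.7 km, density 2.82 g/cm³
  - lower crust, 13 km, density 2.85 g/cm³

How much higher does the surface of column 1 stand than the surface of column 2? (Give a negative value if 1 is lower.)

For any compensation level in the mantle, the mantle terms cancel and isostasy reduces to e = (Σt_1 − Σt_2) − (Σ(ρt)_1 − Σ(ρt)_2) / ρ_m.
Σt_1 = 27.23 km; Σt_2 = 28.7 km; Σ(ρt)_1 = 75.1785; Σ(ρt)_2 = 81.324 (in km·g/cm³).
e = (27.23 − 28.7) − (75.1785 − 81.324) / 3.22 = 0.439 km.

0.439 km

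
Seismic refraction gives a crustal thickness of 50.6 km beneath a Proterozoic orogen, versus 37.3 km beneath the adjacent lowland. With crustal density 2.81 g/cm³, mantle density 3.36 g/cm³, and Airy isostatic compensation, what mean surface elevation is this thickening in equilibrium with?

2.18 km

Excess crust Δ = 50.6 km − 37.3 km = 13.3 km, split between elevation h and root r with h + r = Δ.
Airy balance ρ_c h = (ρ_m − ρ_c) r gives r = h ρ_c/(ρ_m − ρ_c), so h (1 + ρ_c/(ρ_m − ρ_c)) = Δ, i.e. h = Δ (ρ_m − ρ_c)/ρ_m.
h = 13.3 km × 0.55/3.36 = 2.18 km.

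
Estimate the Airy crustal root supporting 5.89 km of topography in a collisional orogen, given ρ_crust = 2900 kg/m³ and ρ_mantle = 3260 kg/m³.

Equating mass per unit area of the two columns: the weight of the topography is balanced by the buoyancy of the root, ρ_c h = (ρ_m − ρ_c) r.
r = h · ρ_c / (ρ_m − ρ_c) = 5.89 km × 2900 / (3260 − 2900) = 47.4 km.

47.4 km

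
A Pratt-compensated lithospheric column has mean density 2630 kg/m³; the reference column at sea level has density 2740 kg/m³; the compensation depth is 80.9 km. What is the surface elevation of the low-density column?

ρ_ref D = ρ (D + h) → h = D (ρ_ref − ρ)/ρ.
h = 80.9 km × (2740 − 2630)/2630 = 3.38 km.

3.38 km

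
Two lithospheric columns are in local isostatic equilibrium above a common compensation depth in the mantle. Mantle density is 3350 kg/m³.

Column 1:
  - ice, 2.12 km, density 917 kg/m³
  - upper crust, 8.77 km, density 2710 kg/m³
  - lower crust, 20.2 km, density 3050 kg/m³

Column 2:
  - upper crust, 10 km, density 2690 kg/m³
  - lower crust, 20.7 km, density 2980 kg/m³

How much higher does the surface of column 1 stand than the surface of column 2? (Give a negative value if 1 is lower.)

0.768 km

For any compensation level in the mantle, the mantle terms cancel and isostasy reduces to e = (Σt_1 − Σt_2) − (Σ(ρt)_1 − Σ(ρt)_2) / ρ_m.
Σt_1 = 31.09 km; Σt_2 = 30.7 km; Σ(ρt)_1 = 87320.74; Σ(ρt)_2 = 88586 (in km·kg/m³).
e = (31.09 − 30.7) − (87320.74 − 88586) / 3350 = 0.768 km.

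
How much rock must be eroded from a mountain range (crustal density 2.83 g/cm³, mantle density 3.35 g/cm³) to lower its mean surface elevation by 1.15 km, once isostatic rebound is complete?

7.41 km

Net drop Δ = e − u = e − e ρ_c/ρ_m = e (ρ_m − ρ_c)/ρ_m.
e = Δ ρ_m/(ρ_m − ρ_c) = 1.15 km × 3.35/0.52 = 7.41 km.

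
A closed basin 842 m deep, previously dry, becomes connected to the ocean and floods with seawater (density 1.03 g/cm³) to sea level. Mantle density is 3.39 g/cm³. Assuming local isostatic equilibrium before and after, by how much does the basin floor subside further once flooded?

367 m

After flooding the water column is d + s deep. Its weight must equal the weight of mantle displaced by the extra subsidence s: (d + s) ρ_w = s ρ_m.
s = d ρ_w / (ρ_m − ρ_w) = 842 m × 1.03/(3.39 − 1.03) = 367 m.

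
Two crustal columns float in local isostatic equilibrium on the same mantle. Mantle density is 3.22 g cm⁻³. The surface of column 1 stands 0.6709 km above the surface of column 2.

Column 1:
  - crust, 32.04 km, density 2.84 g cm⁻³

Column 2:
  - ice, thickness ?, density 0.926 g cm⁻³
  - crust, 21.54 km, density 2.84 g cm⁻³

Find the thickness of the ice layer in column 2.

0.798 km

Take the compensation level at the base of the deeper column (depth z_c below the surface of column 1) and equate Σ ρ_i t_i down to z_c; mantle fills any gap and the z_c terms cancel.
Column 1: 32.04×2.84 + (z_c − 32.04)×3.22
Column 2: 0.6709×0 + x×0.926 + 21.54×2.84 + (z_c − 0.6709 − 21.54 − x)×3.22
The z_c×3.22 term appears on both sides and cancels. Collect the known terms of each column as K = Σ(ρt)_known − 3.22 × (depth of known layers): K_1 = 90.9936 − 3.22×32.04 = −12.1752; K_2 = 61.1736 − 3.22×(0.6709 + 21.54) = −10.345498.
Balance: K_1 = K_2 − x×(3.22 − 0.926), so x = (K_2 − K_1)/(3.22 − 0.926) = 1.8297/2.294 = 0.798 km.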